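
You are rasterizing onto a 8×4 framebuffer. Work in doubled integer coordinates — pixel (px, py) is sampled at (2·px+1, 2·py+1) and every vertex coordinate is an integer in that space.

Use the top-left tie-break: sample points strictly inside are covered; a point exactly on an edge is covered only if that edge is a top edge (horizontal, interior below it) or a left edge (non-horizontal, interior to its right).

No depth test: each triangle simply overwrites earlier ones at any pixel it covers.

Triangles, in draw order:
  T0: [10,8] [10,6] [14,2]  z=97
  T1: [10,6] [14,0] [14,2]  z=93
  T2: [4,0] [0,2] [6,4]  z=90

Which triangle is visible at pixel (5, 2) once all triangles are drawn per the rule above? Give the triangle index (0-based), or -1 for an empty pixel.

T0:
  2·area = 8
  edge (10, 8)→(10, 6): d=(0,-2) top-left  bias=+0
  edge (10, 6)→(14, 2): d=(4,-4) top-left  bias=+0
  edge (14, 2)→(10, 8): d=(-4,6) right/bottom  bias=-1
    (7,0)@(15, 1): e=[10,0,-2] → .  [on edge]
    (6,1)@(13, 3): e=[6,0,2] → X  [on edge]
    (7,1)@(15, 3): e=[10,8,-10] → .
    (5,2)@(11, 5): e=[2,0,6] → X  [on edge]
    (6,2)@(13, 5): e=[6,8,-6] → .
    (4,3)@(9, 7): e=[-2,0,10] → .  [on edge]
    (5,3)@(11, 7): e=[2,8,-2] → .
  covered (2 px):
    . . . . . . . .
    . . . . . . X .
    . . . . . X . .
    . . . . . . . .
T1:
  2·area = 8
  edge (10, 6)→(14, 0): d=(4,-6) top-left  bias=+0
  edge (14, 0)→(14, 2): d=(0,2) right/bottom  bias=-1
  edge (14, 2)→(10, 6): d=(-4,4) right/bottom  bias=-1
    (7,0)@(15, 1): e=[10,-2,0] → .  [on edge]
    (6,1)@(13, 3): e=[6,2,0] → .  [on edge]
    (5,2)@(11, 5): e=[2,6,0] → .  [on edge]
    (4,3)@(9, 7): e=[-2,10,0] → .  [on edge]
  covered (0 px):
    . . . . . . . .
    . . . . . . . .
    . . . . . . . .
    . . . . . . . .
T2:
  2·area = 20  (B↔C swapped to make it positive)
  edge (4, 0)→(6, 4): d=(2,4) right/bottom  bias=-1
  edge (6, 4)→(0, 2): d=(-6,-2) top-left  bias=+0
  edge (0, 2)→(4, 0): d=(4,-2) top-left  bias=+0
    (1,0)@(3, 1): e=[6,12,2] → X
    (2,0)@(5, 1): e=[-2,16,6] → .
    (1,1)@(3, 3): e=[10,0,10] → X  [on edge]
    (2,1)@(5, 3): e=[2,4,14] → X
    (3,1)@(7, 3): e=[-6,8,18] → .
    (1,2)@(3, 5): e=[14,-12,18] → .
    (2,2)@(5, 5): e=[6,-8,22] → .
    (4,2)@(9, 5): e=[-10,0,30] → .  [on edge]
    (7,3)@(15, 7): e=[-30,0,50] → .  [on edge]
  covered (3 px):
    . X . . . . . .
    . X X . . . . .
    . . . . . . . .
    . . . . . . . .

Z-buffer (winner per pixel, '.' = empty):
  . 2 . . . . . .
  . 2 2 . . . 0 .
  . . . . . 0 . .
  . . . . . . . .

Result: 0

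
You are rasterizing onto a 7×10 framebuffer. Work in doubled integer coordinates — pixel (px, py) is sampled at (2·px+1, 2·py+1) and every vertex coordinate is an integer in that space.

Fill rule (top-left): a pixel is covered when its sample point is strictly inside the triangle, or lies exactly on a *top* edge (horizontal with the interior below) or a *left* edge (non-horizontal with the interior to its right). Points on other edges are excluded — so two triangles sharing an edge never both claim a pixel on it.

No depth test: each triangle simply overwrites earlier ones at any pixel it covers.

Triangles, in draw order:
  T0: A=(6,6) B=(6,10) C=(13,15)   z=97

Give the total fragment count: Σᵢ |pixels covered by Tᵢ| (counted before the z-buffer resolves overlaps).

T0:
  2·area = 28  (B↔C swapped to make it positive)
  edge (6, 6)→(13, 15): d=(7,9) right/bottom  bias=-1
  edge (13, 15)→(6, 10): d=(-7,-5) top-left  bias=+0
  edge (6, 10)→(6, 6): d=(0,-4) top-left  bias=+0
    (3,4)@(7, 9): e=[12,12,4] → #
    (4,4)@(9, 9): e=[-6,22,12] → ·
    (3,5)@(7, 11): e=[26,-2,4] → ·
    (4,5)@(9, 11): e=[8,8,12] → #
    (5,5)@(11, 11): e=[-10,18,20] → ·
    (4,6)@(9, 13): e=[22,-6,12] → ·
    (5,6)@(11, 13): e=[4,4,20] → #
    (6,6)@(13, 13): e=[-14,14,28] → ·
    (5,7)@(11, 15): e=[18,-10,20] → ·
    (6,7)@(13, 15): e=[0,0,28] → ·  [on edge]
  covered (3 px):
    · · · · · · ·
    · · · · · · ·
    · · · · · · ·
    · · · · · · ·
    · · · # · · ·
    · · · · # · ·
    · · · · · # ·
    · · · · · · ·
    · · · · · · ·
    · · · · · · ·

Final: 3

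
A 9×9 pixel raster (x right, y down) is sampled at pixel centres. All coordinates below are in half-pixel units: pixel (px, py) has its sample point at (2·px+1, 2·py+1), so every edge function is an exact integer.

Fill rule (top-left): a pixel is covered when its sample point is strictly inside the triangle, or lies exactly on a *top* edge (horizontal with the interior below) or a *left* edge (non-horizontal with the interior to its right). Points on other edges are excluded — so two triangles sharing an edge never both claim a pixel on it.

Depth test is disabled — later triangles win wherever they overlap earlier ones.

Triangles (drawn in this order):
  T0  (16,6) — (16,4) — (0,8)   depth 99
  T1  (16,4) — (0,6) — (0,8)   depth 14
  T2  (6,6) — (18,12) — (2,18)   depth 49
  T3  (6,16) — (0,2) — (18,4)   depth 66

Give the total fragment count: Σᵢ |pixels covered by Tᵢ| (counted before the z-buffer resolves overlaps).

T0:
  2·area = 32  (B↔C swapped to make it positive)
  edge (16, 6)→(0, 8): d=(-16,2) right/bottom  bias=-1
  edge (0, 8)→(16, 4): d=(16,-4) top-left  bias=+0
  edge (16, 4)→(16, 6): d=(0,2) right/bottom  bias=-1
    (6,2)@(13, 5): e=[22,4,6] → X
    (7,2)@(15, 5): e=[18,12,2] → X
    (8,2)@(17, 5): e=[14,20,-2] → .
    (2,3)@(5, 7): e=[6,4,22] → X
    (3,3)@(7, 7): e=[2,12,18] → X
    (4,3)@(9, 7): e=[-2,20,14] → .
    (6,3)@(13, 7): e=[-10,36,6] → .
    (7,3)@(15, 7): e=[-14,44,2] → .
    (2,4)@(5, 9): e=[-26,36,22] → .
    (3,4)@(7, 9): e=[-30,44,18] → .
  covered (4 px):
    . . . . . . . . .
    . . . . . . . . .
    . . . . . . X X .
    . . X X . . . . .
    . . . . . . . . .
    . . . . . . . . .
    . . . . . . . . .
    . . . . . . . . .
    . . . . . . . . .
T1:
  2·area = 32  (B↔C swapped to make it positive)
  edge (16, 4)→(0, 8): d=(-16,4) right/bottom  bias=-1
  edge (0, 8)→(0, 6): d=(0,-2) top-left  bias=+0
  edge (0, 6)→(16, 4): d=(16,-2) top-left  bias=+0
    (4,2)@(9, 5): e=[12,18,2] → X
    (5,2)@(11, 5): e=[4,22,6] → X
    (6,2)@(13, 5): e=[-4,26,10] → .
    (0,3)@(1, 7): e=[12,2,18] → X
    (1,3)@(3, 7): e=[4,6,22] → X
    (2,3)@(5, 7): e=[-4,10,26] → .
    (4,3)@(9, 7): e=[-20,18,34] → .
    (5,3)@(11, 7): e=[-28,22,38] → .
    (0,4)@(1, 9): e=[-20,2,50] → .
    (1,4)@(3, 9): e=[-28,6,54] → .
  covered (4 px):
    . . . . . . . . .
    . . . . . . . . .
    . . . . X X . . .
    X X . . . . . . .
    . . . . . . . . .
    . . . . . . . . .
    . . . . . . . . .
    . . . . . . . . .
    . . . . . . . . .
T2:
  2·area = 168
  edge (6, 6)→(18, 12): d=(12,6) right/bottom  bias=-1
  edge (18, 12)→(2, 18): d=(-16,6) right/bottom  bias=-1
  edge (2, 18)→(6, 6): d=(4,-12) top-left  bias=+0
    (3,1)@(7, 3): e=[-42,210,0] → .  [on edge]
    (3,3)@(7, 7): e=[6,146,16] → X
    (4,3)@(9, 7): e=[-6,134,40] → .
    (2,4)@(5, 9): e=[42,126,0] → X  [on edge]
    (4,4)@(9, 9): e=[18,102,48] → X
    (5,4)@(11, 9): e=[6,90,72] → X
    (6,4)@(13, 9): e=[-6,78,96] → .
    (2,5)@(5, 11): e=[66,94,8] → X
    (6,5)@(13, 11): e=[18,46,104] → X
    (7,5)@(15, 11): e=[6,34,128] → X
    (8,5)@(17, 11): e=[-6,22,152] → .
    (2,6)@(5, 13): e=[90,62,16] → X
    (1,7)@(3, 15): e=[126,42,0] → X  [on edge]
  covered (22 px):
    . . . . . . . . .
    . . . . . . . . .
    . . . . . . . . .
    . . . X . . . . .
    . . X X X X . . .
    . . X X X X X X .
    . . X X X X X X .
    . X X X X . . . .
    . X . . . . . . .
T3:
  2·area = 240
  edge (6, 16)→(0, 2): d=(-6,-14) top-left  bias=+0
  edge (0, 2)→(18, 4): d=(18,2) right/bottom  bias=-1
  edge (18, 4)→(6, 16): d=(-12,12) right/bottom  bias=-1
    (0,1)@(1, 3): e=[8,16,216] → X
    (1,1)@(3, 3): e=[36,12,192] → X
    (2,1)@(5, 3): e=[64,8,168] → X
    (3,1)@(7, 3): e=[92,4,144] → X
    (4,1)@(9, 3): e=[120,0,120] → .  [on edge]
    (0,2)@(1, 5): e=[-4,52,192] → .
    (1,2)@(3, 5): e=[24,48,168] → X
    (4,2)@(9, 5): e=[108,36,96] → X
    (5,2)@(11, 5): e=[136,32,72] → X
    (6,2)@(13, 5): e=[164,28,48] → X
    (7,2)@(15, 5): e=[192,24,24] → X
    (8,2)@(17, 5): e=[220,20,0] → .  [on edge]
    (7,3)@(15, 7): e=[180,60,0] → .  [on edge]
    (1,4)@(3, 9): e=[0,120,120] → X  [on edge]
    (6,4)@(13, 9): e=[140,100,0] → .  [on edge]
    (5,5)@(11, 11): e=[100,140,0] → .  [on edge]
    (4,6)@(9, 13): e=[60,180,0] → .  [on edge]
    (3,7)@(7, 15): e=[20,220,0] → .  [on edge]
    (2,8)@(5, 17): e=[-20,260,0] → .  [on edge]
  covered (27 px):
    . . . . . . . . .
    X X X X . . . . .
    . X X X X X X X .
    . X X X X X X . .
    . X X X X X . . .
    . . X X X . . . .
    . . X X . . . . .
    . . . . . . . . .
    . . . . . . . . .

Answer: 57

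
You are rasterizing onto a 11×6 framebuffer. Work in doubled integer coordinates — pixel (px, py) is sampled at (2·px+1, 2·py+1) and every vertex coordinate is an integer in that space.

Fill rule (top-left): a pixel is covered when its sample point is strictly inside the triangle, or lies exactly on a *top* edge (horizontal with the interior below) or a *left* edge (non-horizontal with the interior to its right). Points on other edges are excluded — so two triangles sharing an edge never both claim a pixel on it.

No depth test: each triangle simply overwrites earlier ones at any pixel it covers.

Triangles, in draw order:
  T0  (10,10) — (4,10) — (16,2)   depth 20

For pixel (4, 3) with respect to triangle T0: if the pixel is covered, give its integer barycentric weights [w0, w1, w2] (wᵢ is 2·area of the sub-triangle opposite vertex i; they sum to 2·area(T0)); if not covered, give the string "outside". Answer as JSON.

T0:
  2·area = 48
  edge (10, 10)→(4, 10): d=(-6,0) right/bottom  bias=-1
  edge (4, 10)→(16, 2): d=(12,-8) top-left  bias=+0
  edge (16, 2)→(10, 10): d=(-6,8) right/bottom  bias=-1
    (7,1)@(15, 3): e=[42,4,2] → X
    (8,1)@(17, 3): e=[42,20,-14] → .
    (6,2)@(13, 5): e=[30,12,6] → X
    (7,2)@(15, 5): e=[30,28,-10] → .
    (4,3)@(9, 7): e=[18,4,26] → X
    (5,3)@(11, 7): e=[18,20,10] → X
    (6,3)@(13, 7): e=[18,36,-6] → .
    (3,4)@(7, 9): e=[6,12,30] → X
    (5,4)@(11, 9): e=[6,44,-2] → .
    (3,5)@(7, 11): e=[-6,36,18] → .
    (4,5)@(9, 11): e=[-6,52,2] → .
  covered (6 px):
    . . . . . . . . . . .
    . . . . . . . X . . .
    . . . . . . X . . . .
    . . . . X X . . . . .
    . . . X X . . . . . .
    . . . . . . . . . . .

Final: [4,26,18]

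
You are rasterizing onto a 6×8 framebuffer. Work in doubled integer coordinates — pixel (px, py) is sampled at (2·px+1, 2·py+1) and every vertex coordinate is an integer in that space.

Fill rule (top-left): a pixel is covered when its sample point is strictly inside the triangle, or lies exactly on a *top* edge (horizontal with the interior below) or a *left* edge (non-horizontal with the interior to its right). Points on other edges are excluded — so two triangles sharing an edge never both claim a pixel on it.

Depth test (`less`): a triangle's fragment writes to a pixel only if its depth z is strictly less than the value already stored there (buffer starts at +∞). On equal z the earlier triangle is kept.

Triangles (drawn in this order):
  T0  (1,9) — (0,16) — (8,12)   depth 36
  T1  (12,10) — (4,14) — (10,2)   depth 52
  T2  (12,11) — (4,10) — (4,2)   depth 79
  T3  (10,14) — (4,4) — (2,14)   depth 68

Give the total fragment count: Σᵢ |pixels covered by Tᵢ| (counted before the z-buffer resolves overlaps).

T0:
  2·area = 52  (B↔C swapped to make it positive)
  edge (1, 9)→(8, 12): d=(7,3) right/bottom  bias=-1
  edge (8, 12)→(0, 16): d=(-8,4) right/bottom  bias=-1
  edge (0, 16)→(1, 9): d=(1,-7) top-left  bias=+0
    (0,4)@(1, 9): e=[0,52,0] → .  [on edge]
    (0,5)@(1, 11): e=[14,36,2] → X
    (1,5)@(3, 11): e=[8,28,16] → X
    (2,5)@(5, 11): e=[2,20,30] → X
    (3,5)@(7, 11): e=[-4,12,44] → .
    (0,6)@(1, 13): e=[28,20,4] → X
    (3,6)@(7, 13): e=[10,-4,46] → .
    (0,7)@(1, 15): e=[42,4,6] → X
    (1,7)@(3, 15): e=[36,-4,20] → .
    (2,7)@(5, 15): e=[30,-12,34] → .
  covered (7 px):
    . . . . . .
    . . . . . .
    . . . . . .
    . . . . . .
    . . . . . .
    X X X . . .
    X X X . . .
    X . . . . .
T1:
  2·area = 72
  edge (12, 10)→(4, 14): d=(-8,4) right/bottom  bias=-1
  edge (4, 14)→(10, 2): d=(6,-12) top-left  bias=+0
  edge (10, 2)→(12, 10): d=(2,8) right/bottom  bias=-1
    (4,2)@(9, 5): e=[52,6,14] → X
    (5,2)@(11, 5): e=[44,30,-2] → .
    (4,3)@(9, 7): e=[36,18,18] → X
    (5,3)@(11, 7): e=[28,42,2] → X
    (3,4)@(7, 9): e=[28,6,38] → X
    (3,5)@(7, 11): e=[12,18,42] → X
    (5,5)@(11, 11): e=[-4,66,10] → .
    (2,6)@(5, 13): e=[4,6,62] → X
    (3,6)@(7, 13): e=[-4,30,46] → .
    (4,6)@(9, 13): e=[-12,54,30] → .
    (2,7)@(5, 15): e=[-12,18,66] → .
  covered (9 px):
    . . . . . .
    . . . . . .
    . . . . X .
    . . . . X X
    . . . X X X
    . . . X X .
    . . X . . .
    . . . . . .
T2:
  2·area = 64
  edge (12, 11)→(4, 10): d=(-8,-1) top-left  bias=+0
  edge (4, 10)→(4, 2): d=(0,-8) top-left  bias=+0
  edge (4, 2)→(12, 11): d=(8,9) right/bottom  bias=-1
    (2,2)@(5, 5): e=[41,8,15] → X
    (3,2)@(7, 5): e=[43,24,-3] → .
    (2,3)@(5, 7): e=[25,8,31] → X
    (3,3)@(7, 7): e=[27,24,13] → X
    (4,3)@(9, 7): e=[29,40,-5] → .
    (2,4)@(5, 9): e=[9,8,47] → X
    (4,4)@(9, 9): e=[13,40,11] → X
    (5,4)@(11, 9): e=[15,56,-7] → .
    (2,5)@(5, 11): e=[-7,8,63] → .
    (3,5)@(7, 11): e=[-5,24,45] → .
    (4,5)@(9, 11): e=[-3,40,27] → .
  covered (6 px):
    . . . . . .
    . . . . . .
    . . X . . .
    . . X X . .
    . . X X X .
    . . . . . .
    . . . . . .
    . . . . . .
T3:
  2·area = 80  (B↔C swapped to make it positive)
  edge (10, 14)→(2, 14): d=(-8,0) right/bottom  bias=-1
  edge (2, 14)→(4, 4): d=(2,-10) top-left  bias=+0
  edge (4, 4)→(10, 14): d=(6,10) right/bottom  bias=-1
    (2,3)@(5, 7): e=[56,16,8] → X
    (3,3)@(7, 7): e=[56,36,-12] → .
    (1,4)@(3, 9): e=[40,0,40] → X  [on edge]
    (3,4)@(7, 9): e=[40,40,0] → .  [on edge]
    (1,5)@(3, 11): e=[24,4,52] → X
    (3,5)@(7, 11): e=[24,44,12] → X
    (4,5)@(9, 11): e=[24,64,-8] → .
    (1,6)@(3, 13): e=[8,8,64] → X
    (4,6)@(9, 13): e=[8,68,4] → X
    (5,6)@(11, 13): e=[8,88,-16] → .
    (1,7)@(3, 15): e=[-8,12,76] → .
    (2,7)@(5, 15): e=[-8,32,56] → .
  covered (10 px):
    . . . . . .
    . . . . . .
    . . . . . .
    . . X . . .
    . X X . . .
    . X X X . .
    . X X X X .
    . . . . . .

Final: 32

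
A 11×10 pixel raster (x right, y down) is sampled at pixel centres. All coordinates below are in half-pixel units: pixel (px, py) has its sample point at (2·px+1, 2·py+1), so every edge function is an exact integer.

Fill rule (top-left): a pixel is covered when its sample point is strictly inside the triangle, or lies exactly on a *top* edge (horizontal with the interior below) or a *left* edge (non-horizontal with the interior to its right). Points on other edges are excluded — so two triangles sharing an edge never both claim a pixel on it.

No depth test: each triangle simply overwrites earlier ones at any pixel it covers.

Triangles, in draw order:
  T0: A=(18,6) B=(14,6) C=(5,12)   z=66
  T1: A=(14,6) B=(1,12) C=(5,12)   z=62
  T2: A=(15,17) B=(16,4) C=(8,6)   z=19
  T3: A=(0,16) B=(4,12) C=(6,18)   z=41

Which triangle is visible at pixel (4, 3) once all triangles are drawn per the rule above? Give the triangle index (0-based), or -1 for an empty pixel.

T0:
  2·area = 24  (B↔C swapped to make it positive)
  edge (18, 6)→(5, 12): d=(-13,6) right/bottom  bias=-1
  edge (5, 12)→(14, 6): d=(9,-6) top-left  bias=+0
  edge (14, 6)→(18, 6): d=(4,0) top-left  bias=+0
    (6,3)@(13, 7): e=[17,3,4] → █
    (7,3)@(15, 7): e=[5,15,4] → █
    (8,3)@(17, 7): e=[-7,27,4] → ·
    (5,4)@(11, 9): e=[3,9,12] → █
    (6,4)@(13, 9): e=[-9,21,12] → ·
    (7,4)@(15, 9): e=[-21,33,12] → ·
    (3,5)@(7, 11): e=[1,3,20] → █
    (4,5)@(9, 11): e=[-11,15,20] → ·
    (5,5)@(11, 11): e=[-23,27,20] → ·
    (3,6)@(7, 13): e=[-25,21,28] → ·
  covered (4 px):
    · · · · · · · · · · ·
    · · · · · · · · · · ·
    · · · · · · · · · · ·
    · · · · · · █ █ · · ·
    · · · · · █ · · · · ·
    · · · █ · · · · · · ·
    · · · · · · · · · · ·
    · · · · · · · · · · ·
    · · · · · · · · · · ·
    · · · · · · · · · · ·
T1:
  2·area = 24  (B↔C swapped to make it positive)
  edge (14, 6)→(5, 12): d=(-9,6) right/bottom  bias=-1
  edge (5, 12)→(1, 12): d=(-4,0) right/bottom  bias=-1
  edge (1, 12)→(14, 6): d=(13,-6) top-left  bias=+0
    (4,4)@(9, 9): e=[3,12,9] → █
    (5,4)@(11, 9): e=[-9,12,21] → ·
    (2,5)@(5, 11): e=[9,4,11] → █
    (3,5)@(7, 11): e=[-3,4,23] → ·
    (4,5)@(9, 11): e=[-15,4,35] → ·
    (2,6)@(5, 13): e=[-9,-4,37] → ·
  covered (2 px):
    · · · · · · · · · · ·
    · · · · · · · · · · ·
    · · · · · · · · · · ·
    · · · · · · · · · · ·
    · · · · █ · · · · · ·
    · · █ · · · · · · · ·
    · · · · · · · · · · ·
    · · · · · · · · · · ·
    · · · · · · · · · · ·
    · · · · · · · · · · ·
T2:
  2·area = 102  (B↔C swapped to make it positive)
  edge (15, 17)→(8, 6): d=(-7,-11) top-left  bias=+0
  edge (8, 6)→(16, 4): d=(8,-2) top-left  bias=+0
  edge (16, 4)→(15, 17): d=(-1,13) right/bottom  bias=-1
    (6,2)@(13, 5): e=[62,2,38] → █
    (7,2)@(15, 5): e=[84,6,12] → █
    (8,2)@(17, 5): e=[106,10,-14] → ·
    (4,3)@(9, 7): e=[4,10,88] → █
    (5,3)@(11, 7): e=[26,14,62] → █
    (8,3)@(17, 7): e=[92,26,-16] → ·
    (4,4)@(9, 9): e=[-10,26,86] → ·
    (5,4)@(11, 9): e=[12,30,60] → █
    (8,4)@(17, 9): e=[78,42,-18] → ·
    (5,5)@(11, 11): e=[-2,46,58] → ·
    (6,5)@(13, 11): e=[20,50,32] → █
    (8,5)@(17, 11): e=[64,58,-20] → ·
    (7,8)@(15, 17): e=[0,102,0] → ·  [on edge]
  covered (14 px):
    · · · · · · · · · · ·
    · · · · · · · · · · ·
    · · · · · · █ █ · · ·
    · · · · █ █ █ █ · · ·
    · · · · · █ █ █ · · ·
    · · · · · · █ █ · · ·
    · · · · · · █ █ · · ·
    · · · · · · · █ · · ·
    · · · · · · · · · · ·
    · · · · · · · · · · ·
T3:
  2·area = 32
  edge (0, 16)→(4, 12): d=(4,-4) top-left  bias=+0
  edge (4, 12)→(6, 18): d=(2,6) right/bottom  bias=-1
  edge (6, 18)→(0, 16): d=(-6,-2) top-left  bias=+0
    (7,0)@(15, 1): e=[0,-88,120] → ·  [on edge]
    (0,1)@(1, 3): e=[-48,0,80] → ·  [on edge]
    (6,1)@(13, 3): e=[0,-72,104] → ·  [on edge]
    (5,2)@(11, 5): e=[0,-56,88] → ·  [on edge]
    (4,3)@(9, 7): e=[0,-40,72] → ·  [on edge]
    (1,4)@(3, 9): e=[-16,0,48] → ·  [on edge]
    (3,4)@(7, 9): e=[0,-24,56] → ·  [on edge]
    (2,5)@(5, 11): e=[0,-8,40] → ·  [on edge]
    (1,6)@(3, 13): e=[0,8,24] → █  [on edge]
    (2,6)@(5, 13): e=[8,-4,28] → ·
    (0,7)@(1, 15): e=[0,24,8] → █  [on edge]
    (2,7)@(5, 15): e=[16,0,16] → ·  [on edge]
    (1,8)@(3, 17): e=[16,16,0] → █  [on edge]
    (4,9)@(9, 19): e=[48,-16,0] → ·  [on edge]
  covered (5 px):
    · · · · · · · · · · ·
    · · · · · · · · · · ·
    · · · · · · · · · · ·
    · · · · · · · · · · ·
    · · · · · · · · · · ·
    · · · · · · · · · · ·
    · █ · · · · · · · · ·
    █ █ · · · · · · · · ·
    · █ █ · · · · · · · ·
    · · · · · · · · · · ·

Z-buffer (winner per pixel, '.' = empty):
  . . . . . . . . . . .
  . . . . . . . . . . .
  . . . . . . 2 2 . . .
  . . . . 2 2 2 2 . . .
  . . . . 1 2 2 2 . . .
  . . 1 0 . . 2 2 . . .
  . 3 . . . . 2 2 . . .
  3 3 . . . . . 2 . . .
  . 3 3 . . . . . . . .
  . . . . . . . . . . .

Result: 2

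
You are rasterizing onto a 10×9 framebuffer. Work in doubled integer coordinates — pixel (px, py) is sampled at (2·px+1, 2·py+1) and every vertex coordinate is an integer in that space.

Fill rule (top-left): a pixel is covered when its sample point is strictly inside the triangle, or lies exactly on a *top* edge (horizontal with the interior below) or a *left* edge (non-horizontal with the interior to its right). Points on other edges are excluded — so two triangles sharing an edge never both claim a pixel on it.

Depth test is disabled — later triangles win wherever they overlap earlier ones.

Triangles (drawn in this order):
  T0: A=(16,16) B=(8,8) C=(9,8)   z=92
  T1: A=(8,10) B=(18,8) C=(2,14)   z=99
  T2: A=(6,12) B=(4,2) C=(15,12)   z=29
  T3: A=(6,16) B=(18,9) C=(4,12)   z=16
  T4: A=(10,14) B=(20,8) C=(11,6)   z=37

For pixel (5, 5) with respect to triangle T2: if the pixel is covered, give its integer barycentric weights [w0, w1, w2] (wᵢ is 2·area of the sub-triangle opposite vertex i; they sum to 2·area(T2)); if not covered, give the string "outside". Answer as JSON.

T0:
  2·area = 8
  edge (16, 16)→(8, 8): d=(-8,-8) top-left  bias=+0
  edge (8, 8)→(9, 8): d=(1,0) top-left  bias=+0
  edge (9, 8)→(16, 16): d=(7,8) right/bottom  bias=-1
    (0,0)@(1, 1): e=[0,-7,15] → .  [on edge]
    (1,1)@(3, 3): e=[0,-5,13] → .  [on edge]
    (2,2)@(5, 5): e=[0,-3,11] → .  [on edge]
    (3,3)@(7, 7): e=[0,-1,9] → .  [on edge]
    (4,4)@(9, 9): e=[0,1,7] → X  [on edge]
    (5,4)@(11, 9): e=[16,1,-9] → .
    (4,5)@(9, 11): e=[-16,3,21] → .
    (5,5)@(11, 11): e=[0,3,5] → X  [on edge]
    (6,5)@(13, 11): e=[16,3,-11] → .
    (5,6)@(11, 13): e=[-16,5,19] → .
    (6,6)@(13, 13): e=[0,5,3] → X  [on edge]
    (7,6)@(15, 13): e=[16,5,-13] → .
    (7,7)@(15, 15): e=[0,7,1] → X  [on edge]
    (8,8)@(17, 17): e=[0,9,-1] → .  [on edge]
  covered (4 px):
    . . . . . . . . . .
    . . . . . . . . . .
    . . . . . . . . . .
    . . . . . . . . . .
    . . . . X . . . . .
    . . . . . X . . . .
    . . . . . . X . . .
    . . . . . . . X . .
    . . . . . . . . . .
T1:
  2·area = 28
  edge (8, 10)→(18, 8): d=(10,-2) top-left  bias=+0
  edge (18, 8)→(2, 14): d=(-16,6) right/bottom  bias=-1
  edge (2, 14)→(8, 10): d=(6,-4) top-left  bias=+0
    (6,4)@(13, 9): e=[0,14,14] → X  [on edge]
    (7,4)@(15, 9): e=[4,2,22] → X
    (8,4)@(17, 9): e=[8,-10,30] → .
    (1,5)@(3, 11): e=[0,42,-14] → .  [on edge]
    (3,5)@(7, 11): e=[8,18,2] → X
    (4,5)@(9, 11): e=[12,6,10] → X
    (5,5)@(11, 11): e=[16,-6,18] → .
    (6,5)@(13, 11): e=[20,-18,26] → .
    (7,5)@(15, 11): e=[24,-30,34] → .
    (3,6)@(7, 13): e=[28,-14,14] → .
    (4,6)@(9, 13): e=[32,-26,22] → .
  covered (4 px):
    . . . . . . . . . .
    . . . . . . . . . .
    . . . . . . . . . .
    . . . . . . . . . .
    . . . . . . X X . .
    . . . X X . . . . .
    . . . . . . . . . .
    . . . . . . . . . .
    . . . . . . . . . .
T2:
  2·area = 90
  edge (6, 12)→(4, 2): d=(-2,-10) top-left  bias=+0
  edge (4, 2)→(15, 12): d=(11,10) right/bottom  bias=-1
  edge (15, 12)→(6, 12): d=(-9,0) right/bottom  bias=-1
    (2,1)@(5, 3): e=[8,1,81] → X
    (3,1)@(7, 3): e=[28,-19,81] → .
    (2,2)@(5, 5): e=[4,23,63] → X
    (3,2)@(7, 5): e=[24,3,63] → X
    (4,2)@(9, 5): e=[44,-17,63] → .
    (2,3)@(5, 7): e=[0,45,45] → X  [on edge]
    (4,3)@(9, 7): e=[40,5,45] → X
    (5,3)@(11, 7): e=[60,-15,45] → .
    (2,4)@(5, 9): e=[-4,67,27] → .
    (3,4)@(7, 9): e=[16,47,27] → X
    (5,4)@(11, 9): e=[56,7,27] → X
    (6,4)@(13, 9): e=[76,-13,27] → .
    (3,8)@(7, 17): e=[0,135,-45] → .  [on edge]
  covered (13 px):
    . . . . . . . . . .
    . . X . . . . . . .
    . . X X . . . . . .
    . . X X X . . . . .
    . . . X X X . . . .
    . . . X X X X . . .
    . . . . . . . . . .
    . . . . . . . . . .
    . . . . . . . . . .
T3:
  2·area = 62  (B↔C swapped to make it positive)
  edge (6, 16)→(4, 12): d=(-2,-4) top-left  bias=+0
  edge (4, 12)→(18, 9): d=(14,-3) top-left  bias=+0
  edge (18, 9)→(6, 16): d=(-12,7) right/bottom  bias=-1
    (4,5)@(9, 11): e=[22,1,39] → X
    (5,5)@(11, 11): e=[30,7,25] → X
    (6,5)@(13, 11): e=[38,13,11] → X
    (7,5)@(15, 11): e=[46,19,-3] → .
    (2,6)@(5, 13): e=[2,17,43] → X
    (3,6)@(7, 13): e=[10,23,29] → X
    (6,6)@(13, 13): e=[34,41,-13] → .
    (2,7)@(5, 15): e=[-2,45,19] → .
    (3,7)@(7, 15): e=[6,51,5] → X
    (4,7)@(9, 15): e=[14,57,-9] → .
    (5,7)@(11, 15): e=[22,63,-23] → .
    (3,8)@(7, 17): e=[2,79,-19] → .
  covered (8 px):
    . . . . . . . . . .
    . . . . . . . . . .
    . . . . . . . . . .
    . . . . . . . . . .
    . . . . . . . . . .
    . . . . X X X . . .
    . . X X X X . . . .
    . . . X . . . . . .
    . . . . . . . . . .
T4:
  2·area = 74  (B↔C swapped to make it positive)
  edge (10, 14)→(11, 6): d=(1,-8) top-left  bias=+0
  edge (11, 6)→(20, 8): d=(9,2) right/bottom  bias=-1
  edge (20, 8)→(10, 14): d=(-10,6) right/bottom  bias=-1
    (5,3)@(11, 7): e=[1,9,64] → X
    (6,3)@(13, 7): e=[17,5,52] → X
    (7,3)@(15, 7): e=[33,1,40] → X
    (8,3)@(17, 7): e=[49,-3,28] → .
    (5,4)@(11, 9): e=[3,27,44] → X
    (8,4)@(17, 9): e=[51,15,8] → X
    (9,4)@(19, 9): e=[67,11,-4] → .
    (5,5)@(11, 11): e=[5,45,24] → X
    (7,5)@(15, 11): e=[37,37,0] → .  [on edge]
    (8,5)@(17, 11): e=[53,33,-12] → .
    (5,6)@(11, 13): e=[7,63,4] → X
    (6,6)@(13, 13): e=[23,59,-8] → .
    (2,8)@(5, 17): e=[-37,111,0] → .  [on edge]
  covered (10 px):
    . . . . . . . . . .
    . . . . . . . . . .
    . . . . . . . . . .
    . . . . . X X X . .
    . . . . . X X X X .
    . . . . . X X . . .
    . . . . . X . . . .
    . . . . . . . . . .
    . . . . . . . . . .

Result: [29,9,52]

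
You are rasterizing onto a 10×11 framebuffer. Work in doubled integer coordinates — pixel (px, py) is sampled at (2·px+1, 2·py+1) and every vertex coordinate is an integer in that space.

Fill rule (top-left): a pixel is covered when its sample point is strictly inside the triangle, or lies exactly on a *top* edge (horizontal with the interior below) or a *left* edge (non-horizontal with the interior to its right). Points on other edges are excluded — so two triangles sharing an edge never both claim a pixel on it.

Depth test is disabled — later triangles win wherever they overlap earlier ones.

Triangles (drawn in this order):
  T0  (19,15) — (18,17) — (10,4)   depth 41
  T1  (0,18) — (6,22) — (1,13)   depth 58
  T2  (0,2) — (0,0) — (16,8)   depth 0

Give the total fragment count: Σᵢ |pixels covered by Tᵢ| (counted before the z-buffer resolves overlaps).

T0:
  2·area = 29
  edge (19, 15)→(18, 17): d=(-1,2) right/bottom  bias=-1
  edge (18, 17)→(10, 4): d=(-8,-13) top-left  bias=+0
  edge (10, 4)→(19, 15): d=(9,11) right/bottom  bias=-1
    (7,5)@(15, 11): e=[12,9,8] → █
    (8,5)@(17, 11): e=[8,35,-14] → ·
    (7,6)@(15, 13): e=[10,-7,26] → ·
    (8,6)@(17, 13): e=[6,19,4] → █
    (9,6)@(19, 13): e=[2,45,-18] → ·
    (8,7)@(17, 15): e=[4,3,22] → █
    (9,7)@(19, 15): e=[0,29,0] → ·  [on edge]
    (8,8)@(17, 17): e=[2,-13,40] → ·
    (8,9)@(17, 19): e=[0,-29,58] → ·  [on edge]
  covered (3 px):
    · · · · · · · · · ·
    · · · · · · · · · ·
    · · · · · · · · · ·
    · · · · · · · · · ·
    · · · · · · · · · ·
    · · · · · · · █ · ·
    · · · · · · · · █ ·
    · · · · · · · · █ ·
    · · · · · · · · · ·
    · · · · · · · · · ·
    · · · · · · · · · ·
T1:
  2·area = 34  (B↔C swapped to make it positive)
  edge (0, 18)→(1, 13): d=(1,-5) top-left  bias=+0
  edge (1, 13)→(6, 22): d=(5,9) right/bottom  bias=-1
  edge (6, 22)→(0, 18): d=(-6,-4) top-left  bias=+0
    (1,1)@(3, 3): e=[0,-68,102] → ·  [on edge]
    (0,6)@(1, 13): e=[0,0,34] → ·  [on edge]
    (0,7)@(1, 15): e=[2,10,22] → █
    (1,7)@(3, 15): e=[12,-8,30] → ·
    (0,8)@(1, 17): e=[4,20,10] → █
    (1,8)@(3, 17): e=[14,2,18] → █
    (2,8)@(5, 17): e=[24,-16,26] → ·
    (0,9)@(1, 19): e=[6,30,-2] → ·
    (1,9)@(3, 19): e=[16,12,6] → █
    (2,9)@(5, 19): e=[26,-6,14] → ·
    (1,10)@(3, 21): e=[18,22,-6] → ·
    (2,10)@(5, 21): e=[28,4,2] → █
  covered (5 px):
    · · · · · · · · · ·
    · · · · · · · · · ·
    · · · · · · · · · ·
    · · · · · · · · · ·
    · · · · · · · · · ·
    · · · · · · · · · ·
    · · · · · · · · · ·
    █ · · · · · · · · ·
    █ █ · · · · · · · ·
    · █ · · · · · · · ·
    · · █ · · · · · · ·
T2:
  2·area = 32
  edge (0, 2)→(0, 0): d=(0,-2) top-left  bias=+0
  edge (0, 0)→(16, 8): d=(16,8) right/bottom  bias=-1
  edge (16, 8)→(0, 2): d=(-16,-6) top-left  bias=+0
    (0,0)@(1, 1): e=[2,8,22] → █
    (1,0)@(3, 1): e=[6,-8,34] → ·
    (0,1)@(1, 3): e=[2,40,-10] → ·
    (1,1)@(3, 3): e=[6,24,2] → █
    (2,1)@(5, 3): e=[10,8,14] → █
    (3,1)@(7, 3): e=[14,-8,26] → ·
    (1,2)@(3, 5): e=[6,56,-30] → ·
    (2,2)@(5, 5): e=[10,40,-18] → ·
    (4,2)@(9, 5): e=[18,8,6] → █
    (5,2)@(11, 5): e=[22,-8,18] → ·
    (4,3)@(9, 7): e=[18,40,-26] → ·
  covered (4 px):
    █ · · · · · · · · ·
    · █ █ · · · · · · ·
    · · · · █ · · · · ·
    · · · · · · · · · ·
    · · · · · · · · · ·
    · · · · · · · · · ·
    · · · · · · · · · ·
    · · · · · · · · · ·
    · · · · · · · · · ·
    · · · · · · · · · ·
    · · · · · · · · · ·

Final: 12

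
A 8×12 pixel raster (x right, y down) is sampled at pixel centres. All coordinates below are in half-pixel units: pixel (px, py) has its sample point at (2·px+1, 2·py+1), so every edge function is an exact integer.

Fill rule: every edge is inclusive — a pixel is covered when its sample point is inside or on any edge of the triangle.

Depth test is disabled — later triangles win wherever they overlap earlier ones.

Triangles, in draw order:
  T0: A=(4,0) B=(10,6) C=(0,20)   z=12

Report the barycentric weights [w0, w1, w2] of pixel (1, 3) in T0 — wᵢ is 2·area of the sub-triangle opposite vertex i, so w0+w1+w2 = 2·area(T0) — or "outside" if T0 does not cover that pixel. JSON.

T0:
  2·area = 144
  edge (4, 0)→(10, 6): d=(6,6) inclusive
  edge (10, 6)→(0, 20): d=(-10,14) inclusive
  edge (0, 20)→(4, 0): d=(4,-20) inclusive
    (2,0)@(5, 1): e=[0,120,24] → #  [on edge]
    (3,0)@(7, 1): e=[-12,92,64] → ·
    (2,1)@(5, 3): e=[12,100,32] → #
    (3,1)@(7, 3): e=[0,72,72] → #  [on edge]
    (4,1)@(9, 3): e=[-12,44,112] → ·
    (1,2)@(3, 5): e=[36,108,0] → #  [on edge]
    (4,2)@(9, 5): e=[0,24,120] → #  [on edge]
    (5,2)@(11, 5): e=[-12,-4,160] → ·
    (1,3)@(3, 7): e=[48,88,8] → #
    (5,3)@(11, 7): e=[0,-24,168] → ·  [on edge]
    (1,4)@(3, 9): e=[60,68,16] → #
    (4,4)@(9, 9): e=[24,-16,136] → ·
    (6,4)@(13, 9): e=[0,-72,216] → ·  [on edge]
    (7,5)@(15, 11): e=[0,-120,264] → ·  [on edge]
    (2,6)@(5, 13): e=[72,0,72] → #  [on edge]
    (0,7)@(1, 15): e=[108,36,0] → #  [on edge]
  covered (21 px):
    · · # · · · · ·
    · · # # · · · ·
    · # # # # · · ·
    · # # # # · · ·
    · # # # · · · ·
    · # # · · · · ·
    · # # · · · · ·
    # # · · · · · ·
    # · · · · · · ·
    · · · · · · · ·
    · · · · · · · ·
    · · · · · · · ·

Final: [88,8,48]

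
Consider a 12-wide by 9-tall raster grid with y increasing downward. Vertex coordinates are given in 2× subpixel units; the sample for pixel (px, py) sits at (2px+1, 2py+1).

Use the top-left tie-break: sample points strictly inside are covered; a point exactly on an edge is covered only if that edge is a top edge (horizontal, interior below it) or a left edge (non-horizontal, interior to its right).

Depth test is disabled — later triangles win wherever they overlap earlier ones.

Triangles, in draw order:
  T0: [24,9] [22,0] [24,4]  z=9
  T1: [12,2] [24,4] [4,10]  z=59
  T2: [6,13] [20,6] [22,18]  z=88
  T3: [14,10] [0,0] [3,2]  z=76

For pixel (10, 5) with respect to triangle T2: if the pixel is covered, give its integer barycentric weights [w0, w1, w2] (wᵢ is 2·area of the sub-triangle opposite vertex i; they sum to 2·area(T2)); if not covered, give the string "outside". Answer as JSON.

T0:
  2·area = 10
  edge (24, 9)→(22, 0): d=(-2,-9) top-left  bias=+0
  edge (22, 0)→(24, 4): d=(2,4) right/bottom  bias=-1
  edge (24, 4)→(24, 9): d=(0,5) right/bottom  bias=-1
    (11,1)@(23, 3): e=[3,2,5] → █
    (11,2)@(23, 5): e=[-1,6,5] → ·
  covered (1 px):
    · · · · · · · · · · · ·
    · · · · · · · · · · · █
    · · · · · · · · · · · ·
    · · · · · · · · · · · ·
    · · · · · · · · · · · ·
    · · · · · · · · · · · ·
    · · · · · · · · · · · ·
    · · · · · · · · · · · ·
    · · · · · · · · · · · ·
T1:
  2·area = 112
  edge (12, 2)→(24, 4): d=(12,2) right/bottom  bias=-1
  edge (24, 4)→(4, 10): d=(-20,6) right/bottom  bias=-1
  edge (4, 10)→(12, 2): d=(8,-8) top-left  bias=+0
    (6,0)@(13, 1): e=[-14,126,0] → ·  [on edge]
    (5,1)@(11, 3): e=[14,98,0] → █  [on edge]
    (6,1)@(13, 3): e=[10,86,16] → █
    (7,1)@(15, 3): e=[6,74,32] → █
    (8,1)@(17, 3): e=[2,62,48] → █
    (9,1)@(19, 3): e=[-2,50,64] → ·
    (4,2)@(9, 5): e=[42,70,0] → █  [on edge]
    (9,2)@(19, 5): e=[22,10,80] → █
    (10,2)@(21, 5): e=[18,-2,96] → ·
    (3,3)@(7, 7): e=[70,42,0] → █  [on edge]
    (7,3)@(15, 7): e=[54,-6,64] → ·
    (8,3)@(17, 7): e=[50,-18,80] → ·
    (2,4)@(5, 9): e=[98,14,0] → █  [on edge]
    (1,5)@(3, 11): e=[126,-14,0] → ·  [on edge]
    (0,6)@(1, 13): e=[154,-42,0] → ·  [on edge]
  covered (16 px):
    · · · · · · · · · · · ·
    · · · · · █ █ █ █ · · ·
    · · · · █ █ █ █ █ █ · ·
    · · · █ █ █ █ · · · · ·
    · · █ █ · · · · · · · ·
    · · · · · · · · · · · ·
    · · · · · · · · · · · ·
    · · · · · · · · · · · ·
    · · · · · · · · · · · ·
T2:
  2·area = 182
  edge (6, 13)→(20, 6): d=(14,-7) top-left  bias=+0
  edge (20, 6)→(22, 18): d=(2,12) right/bottom  bias=-1
  edge (22, 18)→(6, 13): d=(-16,-5) top-left  bias=+0
    (9,3)@(19, 7): e=[7,14,161] → █
    (10,3)@(21, 7): e=[21,-10,171] → ·
    (7,4)@(15, 9): e=[7,66,109] → █
    (8,4)@(17, 9): e=[21,42,119] → █
    (10,4)@(21, 9): e=[49,-6,139] → ·
    (5,5)@(11, 11): e=[7,118,57] → █
    (6,5)@(13, 11): e=[21,94,67] → █
    (10,5)@(21, 11): e=[77,-2,107] → ·
    (3,6)@(7, 13): e=[7,170,5] → █
    (4,6)@(9, 13): e=[21,146,15] → █
    (10,6)@(21, 13): e=[105,2,75] → █
    (11,6)@(23, 13): e=[119,-22,85] → ·
  covered (24 px):
    · · · · · · · · · · · ·
    · · · · · · · · · · · ·
    · · · · · · · · · · · ·
    · · · · · · · · · █ · ·
    · · · · · · · █ █ █ · ·
    · · · · · █ █ █ █ █ · ·
    · · · █ █ █ █ █ █ █ █ ·
    · · · · · · █ █ █ █ █ ·
    · · · · · · · · · █ █ ·
T3:
  2·area = 2
  edge (14, 10)→(0, 0): d=(-14,-10) top-left  bias=+0
  edge (0, 0)→(3, 2): d=(3,2) right/bottom  bias=-1
  edge (3, 2)→(14, 10): d=(11,8) right/bottom  bias=-1
    (3,2)@(7, 5): e=[0,1,1] → █  [on edge]
    (4,2)@(9, 5): e=[20,-3,-15] → ·
    (3,3)@(7, 7): e=[-28,7,23] → ·
    (10,7)@(21, 15): e=[0,3,-1] → ·  [on edge]
  covered (1 px):
    · · · · · · · · · · · ·
    · · · · · · · · · · · ·
    · · · █ · · · · · · · ·
    · · · · · · · · · · · ·
    · · · · · · · · · · · ·
    · · · · · · · · · · · ·
    · · · · · · · · · · · ·
    · · · · · · · · · · · ·
    · · · · · · · · · · · ·

Final: "outside"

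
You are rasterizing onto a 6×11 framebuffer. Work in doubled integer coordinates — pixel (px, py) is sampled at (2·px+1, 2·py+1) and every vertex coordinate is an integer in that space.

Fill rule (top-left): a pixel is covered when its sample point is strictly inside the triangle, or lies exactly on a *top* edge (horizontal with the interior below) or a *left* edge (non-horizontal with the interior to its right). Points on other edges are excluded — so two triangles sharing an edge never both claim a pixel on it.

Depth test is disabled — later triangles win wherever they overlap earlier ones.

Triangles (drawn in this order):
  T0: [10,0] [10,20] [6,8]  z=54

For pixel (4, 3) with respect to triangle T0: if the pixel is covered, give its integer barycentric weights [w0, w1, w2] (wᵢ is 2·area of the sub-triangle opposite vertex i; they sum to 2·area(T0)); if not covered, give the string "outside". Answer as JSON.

T0:
  2·area = 80
  edge (10, 0)→(10, 20): d=(0,20) right/bottom  bias=-1
  edge (10, 20)→(6, 8): d=(-4,-12) top-left  bias=+0
  edge (6, 8)→(10, 0): d=(4,-8) top-left  bias=+0
    (4,1)@(9, 3): e=[20,56,4] → X
    (5,1)@(11, 3): e=[-20,80,20] → .
    (2,2)@(5, 5): e=[100,0,-20] → .  [on edge]
    (4,2)@(9, 5): e=[20,48,12] → X
    (5,2)@(11, 5): e=[-20,72,28] → .
    (3,3)@(7, 7): e=[60,16,4] → X
    (5,3)@(11, 7): e=[-20,64,36] → .
    (3,4)@(7, 9): e=[60,8,12] → X
    (5,4)@(11, 9): e=[-20,56,44] → .
    (3,5)@(7, 11): e=[60,0,20] → X  [on edge]
    (5,5)@(11, 11): e=[-20,48,52] → .
    (3,6)@(7, 13): e=[60,-8,28] → .
    (4,8)@(9, 17): e=[20,0,60] → X  [on edge]
  covered (11 px):
    . . . . . .
    . . . . X .
    . . . . X .
    . . . X X .
    . . . X X .
    . . . X X .
    . . . . X .
    . . . . X .
    . . . . X .
    . . . . . .
    . . . . . .

Final: [40,20,20]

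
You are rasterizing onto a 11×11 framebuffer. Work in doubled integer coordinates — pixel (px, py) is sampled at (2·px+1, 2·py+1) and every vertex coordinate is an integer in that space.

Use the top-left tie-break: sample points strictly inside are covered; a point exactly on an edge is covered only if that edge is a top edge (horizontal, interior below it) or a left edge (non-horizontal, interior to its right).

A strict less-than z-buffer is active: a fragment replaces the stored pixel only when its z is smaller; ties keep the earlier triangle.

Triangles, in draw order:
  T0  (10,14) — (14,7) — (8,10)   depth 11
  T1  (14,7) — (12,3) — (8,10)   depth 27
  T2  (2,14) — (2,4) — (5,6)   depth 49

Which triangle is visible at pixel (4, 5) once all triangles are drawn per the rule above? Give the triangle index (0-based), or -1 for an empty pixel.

T0:
  2·area = 30  (B↔C swapped to make it positive)
  edge (10, 14)→(8, 10): d=(-2,-4) top-left  bias=+0
  edge (8, 10)→(14, 7): d=(6,-3) top-left  bias=+0
  edge (14, 7)→(10, 14): d=(-4,7) right/bottom  bias=-1
    (5,4)@(11, 9): e=[14,3,13] → X
    (6,4)@(13, 9): e=[22,9,-1] → .
    (4,5)@(9, 11): e=[2,9,19] → X
    (6,5)@(13, 11): e=[18,21,-9] → .
    (4,6)@(9, 13): e=[-2,21,11] → .
    (5,6)@(11, 13): e=[6,27,-3] → .
  covered (3 px):
    . . . . . . . . . . .
    . . . . . . . . . . .
    . . . . . . . . . . .
    . . . . . . . . . . .
    . . . . . X . . . . .
    . . . . X X . . . . .
    . . . . . . . . . . .
    . . . . . . . . . . .
    . . . . . . . . . . .
    . . . . . . . . . . .
    . . . . . . . . . . .
T1:
  2·area = 30  (B↔C swapped to make it positive)
  edge (14, 7)→(8, 10): d=(-6,3) right/bottom  bias=-1
  edge (8, 10)→(12, 3): d=(4,-7) top-left  bias=+0
  edge (12, 3)→(14, 7): d=(2,4) right/bottom  bias=-1
    (5,0)@(11, 1): e=[45,-15,0] → .  [on edge]
    (5,2)@(11, 5): e=[21,1,8] → X
    (6,2)@(13, 5): e=[15,15,0] → .  [on edge]
    (5,3)@(11, 7): e=[9,9,12] → X
    (6,3)@(13, 7): e=[3,23,4] → X
    (7,3)@(15, 7): e=[-3,37,-4] → .
    (4,4)@(9, 9): e=[3,3,24] → X
    (5,4)@(11, 9): e=[-3,17,16] → .
    (6,4)@(13, 9): e=[-9,31,8] → .
    (7,4)@(15, 9): e=[-15,45,0] → .  [on edge]
    (4,5)@(9, 11): e=[-9,11,28] → .
    (8,6)@(17, 13): e=[-45,75,0] → .  [on edge]
    (9,8)@(19, 17): e=[-75,105,0] → .  [on edge]
    (10,10)@(21, 21): e=[-105,135,0] → .  [on edge]
  covered (4 px):
    . . . . . . . . . . .
    . . . . . . . . . . .
    . . . . . X . . . . .
    . . . . . X X . . . .
    . . . . X . . . . . .
    . . . . . . . . . . .
    . . . . . . . . . . .
    . . . . . . . . . . .
    . . . . . . . . . . .
    . . . . . . . . . . .
    . . . . . . . . . . .
T2:
  2·area = 30
  edge (2, 14)→(2, 4): d=(0,-10) top-left  bias=+0
  edge (2, 4)→(5, 6): d=(3,2) right/bottom  bias=-1
  edge (5, 6)→(2, 14): d=(-3,8) right/bottom  bias=-1
    (1,2)@(3, 5): e=[10,1,19] → X
    (2,2)@(5, 5): e=[30,-3,3] → .
    (1,3)@(3, 7): e=[10,7,13] → X
    (2,3)@(5, 7): e=[30,3,-3] → .
    (1,4)@(3, 9): e=[10,13,7] → X
    (2,4)@(5, 9): e=[30,9,-9] → .
    (1,5)@(3, 11): e=[10,19,1] → X
    (2,5)@(5, 11): e=[30,15,-15] → .
    (1,6)@(3, 13): e=[10,25,-5] → .
  covered (4 px):
    . . . . . . . . . . .
    . . . . . . . . . . .
    . X . . . . . . . . .
    . X . . . . . . . . .
    . X . . . . . . . . .
    . X . . . . . . . . .
    . . . . . . . . . . .
    . . . . . . . . . . .
    . . . . . . . . . . .
    . . . . . . . . . . .
    . . . . . . . . . . .

Z-buffer (winner per pixel, '.' = empty):
  . . . . . . . . . . .
  . . . . . . . . . . .
  . 2 . . . 1 . . . . .
  . 2 . . . 1 1 . . . .
  . 2 . . 1 0 . . . . .
  . 2 . . 0 0 . . . . .
  . . . . . . . . . . .
  . . . . . . . . . . .
  . . . . . . . . . . .
  . . . . . . . . . . .
  . . . . . . . . . . .

Answer: 0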